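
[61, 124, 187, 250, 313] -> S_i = 61 + 63*i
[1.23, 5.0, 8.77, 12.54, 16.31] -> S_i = 1.23 + 3.77*i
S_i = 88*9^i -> [88, 792, 7128, 64152, 577368]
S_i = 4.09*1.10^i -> [4.09, 4.5, 4.95, 5.44, 5.99]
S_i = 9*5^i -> [9, 45, 225, 1125, 5625]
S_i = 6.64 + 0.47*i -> [6.64, 7.11, 7.58, 8.05, 8.52]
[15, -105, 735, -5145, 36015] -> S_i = 15*-7^i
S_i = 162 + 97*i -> [162, 259, 356, 453, 550]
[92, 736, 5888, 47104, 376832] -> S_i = 92*8^i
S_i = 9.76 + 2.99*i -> [9.76, 12.75, 15.74, 18.73, 21.72]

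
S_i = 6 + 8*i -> [6, 14, 22, 30, 38]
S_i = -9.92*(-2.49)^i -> [-9.92, 24.7, -61.5, 153.15, -381.34]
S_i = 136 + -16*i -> [136, 120, 104, 88, 72]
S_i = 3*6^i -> [3, 18, 108, 648, 3888]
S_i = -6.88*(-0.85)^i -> [-6.88, 5.85, -4.97, 4.23, -3.59]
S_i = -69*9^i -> [-69, -621, -5589, -50301, -452709]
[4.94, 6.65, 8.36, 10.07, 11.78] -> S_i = 4.94 + 1.71*i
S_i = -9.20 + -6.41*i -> [-9.2, -15.61, -22.02, -28.43, -34.84]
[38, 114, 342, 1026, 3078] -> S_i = 38*3^i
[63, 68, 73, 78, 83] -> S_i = 63 + 5*i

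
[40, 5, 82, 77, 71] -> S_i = Random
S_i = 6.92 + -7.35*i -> [6.92, -0.43, -7.78, -15.13, -22.48]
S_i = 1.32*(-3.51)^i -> [1.32, -4.63, 16.26, -57.08, 200.36]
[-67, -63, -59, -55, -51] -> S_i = -67 + 4*i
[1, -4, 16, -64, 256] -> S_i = 1*-4^i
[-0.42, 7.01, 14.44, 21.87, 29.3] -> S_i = -0.42 + 7.43*i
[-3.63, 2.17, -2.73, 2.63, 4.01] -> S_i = Random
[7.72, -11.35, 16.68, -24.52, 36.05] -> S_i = 7.72*(-1.47)^i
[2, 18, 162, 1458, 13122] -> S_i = 2*9^i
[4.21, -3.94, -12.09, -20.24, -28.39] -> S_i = 4.21 + -8.15*i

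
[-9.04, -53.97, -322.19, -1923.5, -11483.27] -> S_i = -9.04*5.97^i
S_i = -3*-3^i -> [-3, 9, -27, 81, -243]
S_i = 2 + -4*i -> [2, -2, -6, -10, -14]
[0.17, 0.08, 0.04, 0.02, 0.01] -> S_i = 0.17*0.46^i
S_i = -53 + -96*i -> [-53, -149, -245, -341, -437]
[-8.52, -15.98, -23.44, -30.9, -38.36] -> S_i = -8.52 + -7.46*i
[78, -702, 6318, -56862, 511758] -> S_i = 78*-9^i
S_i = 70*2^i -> [70, 140, 280, 560, 1120]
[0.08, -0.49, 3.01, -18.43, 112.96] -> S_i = 0.08*(-6.13)^i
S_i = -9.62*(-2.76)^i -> [-9.62, 26.55, -73.28, 202.26, -558.23]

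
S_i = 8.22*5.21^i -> [8.22, 42.83, 223.12, 1162.48, 6056.51]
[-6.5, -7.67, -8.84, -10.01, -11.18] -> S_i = -6.50 + -1.17*i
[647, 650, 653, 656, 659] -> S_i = 647 + 3*i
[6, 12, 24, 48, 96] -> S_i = 6*2^i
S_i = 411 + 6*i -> [411, 417, 423, 429, 435]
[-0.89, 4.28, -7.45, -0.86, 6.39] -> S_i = Random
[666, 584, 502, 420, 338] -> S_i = 666 + -82*i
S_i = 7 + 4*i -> [7, 11, 15, 19, 23]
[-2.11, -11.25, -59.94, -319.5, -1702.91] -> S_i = -2.11*5.33^i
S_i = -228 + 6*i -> [-228, -222, -216, -210, -204]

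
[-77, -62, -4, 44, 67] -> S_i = Random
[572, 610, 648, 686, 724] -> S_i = 572 + 38*i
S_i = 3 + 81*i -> [3, 84, 165, 246, 327]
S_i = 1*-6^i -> [1, -6, 36, -216, 1296]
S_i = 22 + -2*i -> [22, 20, 18, 16, 14]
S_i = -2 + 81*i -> [-2, 79, 160, 241, 322]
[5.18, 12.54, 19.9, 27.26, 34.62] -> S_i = 5.18 + 7.36*i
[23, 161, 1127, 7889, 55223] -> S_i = 23*7^i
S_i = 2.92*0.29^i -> [2.92, 0.85, 0.25, 0.07, 0.02]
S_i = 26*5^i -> [26, 130, 650, 3250, 16250]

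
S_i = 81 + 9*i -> [81, 90, 99, 108, 117]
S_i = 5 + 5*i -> [5, 10, 15, 20, 25]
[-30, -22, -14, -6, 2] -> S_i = -30 + 8*i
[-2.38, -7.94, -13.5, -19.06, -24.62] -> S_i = -2.38 + -5.56*i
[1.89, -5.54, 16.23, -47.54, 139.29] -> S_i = 1.89*(-2.93)^i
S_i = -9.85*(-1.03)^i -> [-9.85, 10.15, -10.45, 10.76, -11.09]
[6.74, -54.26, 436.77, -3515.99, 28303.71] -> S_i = 6.74*(-8.05)^i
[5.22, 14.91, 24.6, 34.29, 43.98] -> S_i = 5.22 + 9.69*i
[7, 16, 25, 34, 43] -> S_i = 7 + 9*i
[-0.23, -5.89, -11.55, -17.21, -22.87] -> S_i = -0.23 + -5.66*i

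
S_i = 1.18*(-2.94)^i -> [1.18, -3.47, 10.2, -29.99, 88.16]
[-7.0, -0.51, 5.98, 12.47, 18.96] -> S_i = -7.00 + 6.49*i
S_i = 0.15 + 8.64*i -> [0.15, 8.79, 17.43, 26.07, 34.71]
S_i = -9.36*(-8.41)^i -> [-9.36, 78.72, -662.02, 5567.55, -46823.06]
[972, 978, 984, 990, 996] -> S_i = 972 + 6*i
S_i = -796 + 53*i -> [-796, -743, -690, -637, -584]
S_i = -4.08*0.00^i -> [-4.08, -0.0, -0.0, -0.0, -0.0]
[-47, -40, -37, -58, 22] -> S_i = Random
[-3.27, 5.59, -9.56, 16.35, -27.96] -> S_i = -3.27*(-1.71)^i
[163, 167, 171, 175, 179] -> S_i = 163 + 4*i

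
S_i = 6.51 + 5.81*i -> [6.51, 12.32, 18.13, 23.94, 29.75]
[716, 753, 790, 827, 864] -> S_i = 716 + 37*i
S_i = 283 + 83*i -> [283, 366, 449, 532, 615]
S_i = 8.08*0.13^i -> [8.08, 1.05, 0.14, 0.02, 0.0]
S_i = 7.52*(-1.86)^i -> [7.52, -13.99, 26.02, -48.39, 90.01]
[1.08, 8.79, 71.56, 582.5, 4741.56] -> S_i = 1.08*8.14^i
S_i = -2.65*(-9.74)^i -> [-2.65, 25.81, -251.4, 2448.63, -23849.63]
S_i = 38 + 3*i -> [38, 41, 44, 47, 50]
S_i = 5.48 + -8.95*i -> [5.48, -3.47, -12.42, -21.37, -30.32]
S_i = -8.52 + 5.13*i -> [-8.52, -3.39, 1.74, 6.87, 12.0]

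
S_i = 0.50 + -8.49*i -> [0.5, -7.99, -16.48, -24.97, -33.46]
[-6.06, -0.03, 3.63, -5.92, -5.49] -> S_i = Random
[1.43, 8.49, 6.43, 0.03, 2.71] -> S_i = Random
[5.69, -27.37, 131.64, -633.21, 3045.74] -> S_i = 5.69*(-4.81)^i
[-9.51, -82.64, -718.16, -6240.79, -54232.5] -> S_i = -9.51*8.69^i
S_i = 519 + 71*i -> [519, 590, 661, 732, 803]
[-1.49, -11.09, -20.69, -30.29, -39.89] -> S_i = -1.49 + -9.60*i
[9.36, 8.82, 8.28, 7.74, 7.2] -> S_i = 9.36 + -0.54*i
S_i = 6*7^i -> [6, 42, 294, 2058, 14406]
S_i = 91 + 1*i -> [91, 92, 93, 94, 95]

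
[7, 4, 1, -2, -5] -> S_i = 7 + -3*i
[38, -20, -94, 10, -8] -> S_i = Random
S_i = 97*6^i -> [97, 582, 3492, 20952, 125712]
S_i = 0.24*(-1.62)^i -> [0.24, -0.39, 0.63, -1.02, 1.65]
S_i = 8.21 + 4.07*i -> [8.21, 12.28, 16.35, 20.42, 24.49]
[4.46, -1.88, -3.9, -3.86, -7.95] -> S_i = Random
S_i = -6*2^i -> [-6, -12, -24, -48, -96]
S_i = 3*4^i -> [3, 12, 48, 192, 768]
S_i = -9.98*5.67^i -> [-9.98, -56.59, -320.85, -1819.2, -10314.85]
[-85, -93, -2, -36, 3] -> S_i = Random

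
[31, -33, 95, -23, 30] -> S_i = Random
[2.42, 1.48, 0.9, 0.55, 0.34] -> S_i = 2.42*0.61^i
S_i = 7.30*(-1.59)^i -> [7.3, -11.61, 18.46, -29.34, 46.66]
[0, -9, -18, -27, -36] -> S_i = 0 + -9*i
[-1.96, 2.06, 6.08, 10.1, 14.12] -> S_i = -1.96 + 4.02*i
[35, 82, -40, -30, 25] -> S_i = Random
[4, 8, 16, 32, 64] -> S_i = 4*2^i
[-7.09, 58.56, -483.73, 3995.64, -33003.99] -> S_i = -7.09*(-8.26)^i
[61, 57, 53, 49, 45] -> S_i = 61 + -4*i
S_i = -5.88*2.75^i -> [-5.88, -16.17, -44.47, -122.29, -336.29]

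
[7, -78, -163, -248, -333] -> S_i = 7 + -85*i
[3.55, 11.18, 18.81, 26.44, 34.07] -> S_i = 3.55 + 7.63*i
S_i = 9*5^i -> [9, 45, 225, 1125, 5625]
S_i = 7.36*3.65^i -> [7.36, 26.86, 98.05, 357.9, 1306.32]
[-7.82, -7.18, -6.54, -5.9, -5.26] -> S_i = -7.82 + 0.64*i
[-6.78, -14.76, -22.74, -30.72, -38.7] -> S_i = -6.78 + -7.98*i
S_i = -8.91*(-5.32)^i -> [-8.91, 47.4, -252.17, 1341.57, -7137.14]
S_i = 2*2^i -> [2, 4, 8, 16, 32]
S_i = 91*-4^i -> [91, -364, 1456, -5824, 23296]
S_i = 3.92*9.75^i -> [3.92, 38.22, 372.64, 3633.29, 35424.57]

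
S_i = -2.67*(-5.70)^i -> [-2.67, 15.22, -86.75, 494.47, -2818.45]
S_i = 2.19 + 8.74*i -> [2.19, 10.93, 19.67, 28.41, 37.15]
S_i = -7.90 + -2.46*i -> [-7.9, -10.36, -12.82, -15.28, -17.74]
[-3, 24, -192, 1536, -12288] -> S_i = -3*-8^i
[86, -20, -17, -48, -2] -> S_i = Random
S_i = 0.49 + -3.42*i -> [0.49, -2.93, -6.35, -9.77, -13.19]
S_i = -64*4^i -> [-64, -256, -1024, -4096, -16384]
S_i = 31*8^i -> [31, 248, 1984, 15872, 126976]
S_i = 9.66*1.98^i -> [9.66, 19.13, 37.87, 74.98, 148.47]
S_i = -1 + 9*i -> [-1, 8, 17, 26, 35]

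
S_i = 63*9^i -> [63, 567, 5103, 45927, 413343]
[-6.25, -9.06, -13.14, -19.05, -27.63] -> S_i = -6.25*1.45^i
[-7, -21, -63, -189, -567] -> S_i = -7*3^i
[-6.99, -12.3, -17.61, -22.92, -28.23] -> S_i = -6.99 + -5.31*i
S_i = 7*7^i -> [7, 49, 343, 2401, 16807]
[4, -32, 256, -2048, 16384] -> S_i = 4*-8^i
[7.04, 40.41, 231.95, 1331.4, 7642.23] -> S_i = 7.04*5.74^i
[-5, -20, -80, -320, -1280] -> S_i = -5*4^i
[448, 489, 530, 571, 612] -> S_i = 448 + 41*i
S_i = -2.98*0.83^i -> [-2.98, -2.47, -2.05, -1.7, -1.41]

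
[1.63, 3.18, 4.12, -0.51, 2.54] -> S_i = Random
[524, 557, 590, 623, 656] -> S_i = 524 + 33*i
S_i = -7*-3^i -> [-7, 21, -63, 189, -567]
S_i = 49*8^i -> [49, 392, 3136, 25088, 200704]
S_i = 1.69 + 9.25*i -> [1.69, 10.94, 20.19, 29.44, 38.69]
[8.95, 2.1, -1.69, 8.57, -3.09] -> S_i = Random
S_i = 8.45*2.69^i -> [8.45, 22.73, 61.15, 164.48, 442.45]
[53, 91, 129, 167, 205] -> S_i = 53 + 38*i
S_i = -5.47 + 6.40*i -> [-5.47, 0.93, 7.33, 13.73, 20.13]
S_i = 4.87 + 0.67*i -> [4.87, 5.54, 6.21, 6.88, 7.55]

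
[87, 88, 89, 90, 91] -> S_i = 87 + 1*i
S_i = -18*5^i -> [-18, -90, -450, -2250, -11250]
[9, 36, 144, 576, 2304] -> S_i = 9*4^i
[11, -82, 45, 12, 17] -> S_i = Random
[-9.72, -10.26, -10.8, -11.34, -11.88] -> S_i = -9.72 + -0.54*i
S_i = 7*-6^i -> [7, -42, 252, -1512, 9072]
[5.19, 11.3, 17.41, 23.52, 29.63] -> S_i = 5.19 + 6.11*i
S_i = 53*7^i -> [53, 371, 2597, 18179, 127253]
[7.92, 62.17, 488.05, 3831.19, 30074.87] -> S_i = 7.92*7.85^i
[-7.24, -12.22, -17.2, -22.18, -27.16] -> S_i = -7.24 + -4.98*i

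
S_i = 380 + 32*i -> [380, 412, 444, 476, 508]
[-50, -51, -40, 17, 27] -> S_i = Random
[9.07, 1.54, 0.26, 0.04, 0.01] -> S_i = 9.07*0.17^i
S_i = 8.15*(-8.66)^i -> [8.15, -70.58, 611.21, -5293.11, 45838.37]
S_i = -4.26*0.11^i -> [-4.26, -0.47, -0.05, -0.01, -0.0]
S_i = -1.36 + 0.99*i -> [-1.36, -0.37, 0.62, 1.61, 2.6]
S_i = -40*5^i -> [-40, -200, -1000, -5000, -25000]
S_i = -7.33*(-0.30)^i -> [-7.33, 2.2, -0.66, 0.2, -0.06]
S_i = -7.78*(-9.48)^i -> [-7.78, 73.75, -699.19, 6628.34, -62836.64]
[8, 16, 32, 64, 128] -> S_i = 8*2^i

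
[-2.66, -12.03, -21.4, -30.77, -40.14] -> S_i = -2.66 + -9.37*i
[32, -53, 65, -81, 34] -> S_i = Random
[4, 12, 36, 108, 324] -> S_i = 4*3^i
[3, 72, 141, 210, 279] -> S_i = 3 + 69*i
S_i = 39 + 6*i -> [39, 45, 51, 57, 63]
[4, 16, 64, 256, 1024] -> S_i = 4*4^i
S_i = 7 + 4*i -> [7, 11, 15, 19, 23]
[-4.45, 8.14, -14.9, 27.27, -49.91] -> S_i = -4.45*(-1.83)^i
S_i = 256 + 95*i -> [256, 351, 446, 541, 636]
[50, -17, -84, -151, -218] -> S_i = 50 + -67*i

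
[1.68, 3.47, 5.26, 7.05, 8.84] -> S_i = 1.68 + 1.79*i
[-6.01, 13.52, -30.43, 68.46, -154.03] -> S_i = -6.01*(-2.25)^i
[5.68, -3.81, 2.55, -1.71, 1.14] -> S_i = 5.68*(-0.67)^i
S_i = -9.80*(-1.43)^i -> [-9.8, 14.01, -20.04, 28.66, -40.98]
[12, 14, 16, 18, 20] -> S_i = 12 + 2*i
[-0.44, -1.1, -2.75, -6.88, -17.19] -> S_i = -0.44*2.50^i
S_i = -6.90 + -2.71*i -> [-6.9, -9.61, -12.32, -15.03, -17.74]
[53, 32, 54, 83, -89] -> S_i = Random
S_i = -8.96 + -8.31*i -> [-8.96, -17.27, -25.58, -33.89, -42.2]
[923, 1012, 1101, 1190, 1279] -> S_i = 923 + 89*i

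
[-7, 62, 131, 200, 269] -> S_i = -7 + 69*i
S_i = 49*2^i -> [49, 98, 196, 392, 784]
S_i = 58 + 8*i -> [58, 66, 74, 82, 90]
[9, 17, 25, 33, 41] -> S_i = 9 + 8*i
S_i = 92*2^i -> [92, 184, 368, 736, 1472]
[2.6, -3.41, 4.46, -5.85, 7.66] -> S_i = 2.60*(-1.31)^i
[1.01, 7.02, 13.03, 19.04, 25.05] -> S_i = 1.01 + 6.01*i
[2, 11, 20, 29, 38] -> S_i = 2 + 9*i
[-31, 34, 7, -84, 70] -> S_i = Random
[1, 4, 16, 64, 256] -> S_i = 1*4^i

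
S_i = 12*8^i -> [12, 96, 768, 6144, 49152]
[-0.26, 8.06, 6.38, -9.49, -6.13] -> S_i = Random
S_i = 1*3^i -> [1, 3, 9, 27, 81]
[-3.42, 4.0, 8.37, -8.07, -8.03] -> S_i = Random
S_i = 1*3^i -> [1, 3, 9, 27, 81]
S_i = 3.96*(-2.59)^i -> [3.96, -10.26, 26.56, -68.8, 178.19]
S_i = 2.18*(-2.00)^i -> [2.18, -4.36, 8.72, -17.44, 34.88]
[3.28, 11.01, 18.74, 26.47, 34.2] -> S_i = 3.28 + 7.73*i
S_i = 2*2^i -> [2, 4, 8, 16, 32]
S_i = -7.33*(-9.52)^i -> [-7.33, 69.78, -664.32, 6324.33, -60207.66]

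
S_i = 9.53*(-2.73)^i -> [9.53, -26.02, 71.03, -193.9, 529.35]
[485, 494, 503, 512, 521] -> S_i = 485 + 9*i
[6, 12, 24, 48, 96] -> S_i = 6*2^i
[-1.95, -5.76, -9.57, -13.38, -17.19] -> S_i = -1.95 + -3.81*i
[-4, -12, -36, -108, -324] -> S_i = -4*3^i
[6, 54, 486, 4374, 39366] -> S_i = 6*9^i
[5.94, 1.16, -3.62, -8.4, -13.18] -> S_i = 5.94 + -4.78*i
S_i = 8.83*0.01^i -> [8.83, 0.09, 0.0, 0.0, 0.0]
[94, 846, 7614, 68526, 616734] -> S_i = 94*9^i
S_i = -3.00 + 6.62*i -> [-3.0, 3.62, 10.24, 16.86, 23.48]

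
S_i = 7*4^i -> [7, 28, 112, 448, 1792]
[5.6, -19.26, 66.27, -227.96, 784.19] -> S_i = 5.60*(-3.44)^i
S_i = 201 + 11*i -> [201, 212, 223, 234, 245]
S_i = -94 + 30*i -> [-94, -64, -34, -4, 26]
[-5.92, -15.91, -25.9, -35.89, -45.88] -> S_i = -5.92 + -9.99*i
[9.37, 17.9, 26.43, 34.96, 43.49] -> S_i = 9.37 + 8.53*i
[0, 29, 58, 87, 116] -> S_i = 0 + 29*i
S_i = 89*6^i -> [89, 534, 3204, 19224, 115344]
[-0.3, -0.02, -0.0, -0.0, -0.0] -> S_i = -0.30*0.06^i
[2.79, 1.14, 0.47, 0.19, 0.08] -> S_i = 2.79*0.41^i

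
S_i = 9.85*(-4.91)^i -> [9.85, -48.36, 237.46, -1165.95, 5724.82]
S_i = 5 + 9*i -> [5, 14, 23, 32, 41]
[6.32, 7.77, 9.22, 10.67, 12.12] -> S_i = 6.32 + 1.45*i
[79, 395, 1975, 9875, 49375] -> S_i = 79*5^i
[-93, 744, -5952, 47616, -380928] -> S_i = -93*-8^i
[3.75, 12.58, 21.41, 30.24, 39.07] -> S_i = 3.75 + 8.83*i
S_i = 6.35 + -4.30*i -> [6.35, 2.05, -2.25, -6.55, -10.85]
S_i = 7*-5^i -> [7, -35, 175, -875, 4375]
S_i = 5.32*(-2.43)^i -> [5.32, -12.93, 31.41, -76.34, 185.5]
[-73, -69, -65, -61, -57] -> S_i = -73 + 4*i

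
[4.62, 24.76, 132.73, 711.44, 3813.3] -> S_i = 4.62*5.36^i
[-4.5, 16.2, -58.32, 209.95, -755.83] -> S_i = -4.50*(-3.60)^i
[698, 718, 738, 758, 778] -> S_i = 698 + 20*i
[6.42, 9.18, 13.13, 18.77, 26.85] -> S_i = 6.42*1.43^i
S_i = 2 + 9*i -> [2, 11, 20, 29, 38]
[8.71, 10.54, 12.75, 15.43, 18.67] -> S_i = 8.71*1.21^i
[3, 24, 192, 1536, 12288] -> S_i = 3*8^i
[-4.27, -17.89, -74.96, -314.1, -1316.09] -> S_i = -4.27*4.19^i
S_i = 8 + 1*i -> [8, 9, 10, 11, 12]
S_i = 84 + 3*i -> [84, 87, 90, 93, 96]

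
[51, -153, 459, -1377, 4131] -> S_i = 51*-3^i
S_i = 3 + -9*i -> [3, -6, -15, -24, -33]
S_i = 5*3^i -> [5, 15, 45, 135, 405]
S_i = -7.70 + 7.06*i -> [-7.7, -0.64, 6.42, 13.48, 20.54]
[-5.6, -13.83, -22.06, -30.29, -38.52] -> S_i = -5.60 + -8.23*i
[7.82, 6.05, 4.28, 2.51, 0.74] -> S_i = 7.82 + -1.77*i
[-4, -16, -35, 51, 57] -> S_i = Random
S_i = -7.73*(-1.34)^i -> [-7.73, 10.36, -13.88, 18.6, -24.92]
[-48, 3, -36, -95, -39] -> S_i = Random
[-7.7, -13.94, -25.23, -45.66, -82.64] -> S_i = -7.70*1.81^i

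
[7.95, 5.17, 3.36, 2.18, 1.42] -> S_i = 7.95*0.65^i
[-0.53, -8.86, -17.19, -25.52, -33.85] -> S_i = -0.53 + -8.33*i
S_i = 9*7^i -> [9, 63, 441, 3087, 21609]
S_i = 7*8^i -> [7, 56, 448, 3584, 28672]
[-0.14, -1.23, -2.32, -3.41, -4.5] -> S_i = -0.14 + -1.09*i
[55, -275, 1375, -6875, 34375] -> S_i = 55*-5^i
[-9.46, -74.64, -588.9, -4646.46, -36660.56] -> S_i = -9.46*7.89^i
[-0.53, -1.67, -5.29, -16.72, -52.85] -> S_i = -0.53*3.16^i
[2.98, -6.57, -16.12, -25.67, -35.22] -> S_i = 2.98 + -9.55*i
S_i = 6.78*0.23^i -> [6.78, 1.56, 0.36, 0.08, 0.02]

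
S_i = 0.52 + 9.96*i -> [0.52, 10.48, 20.44, 30.4, 40.36]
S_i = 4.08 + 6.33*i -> [4.08, 10.41, 16.74, 23.07, 29.4]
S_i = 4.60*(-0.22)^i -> [4.6, -1.01, 0.22, -0.05, 0.01]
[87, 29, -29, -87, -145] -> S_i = 87 + -58*i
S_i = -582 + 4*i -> [-582, -578, -574, -570, -566]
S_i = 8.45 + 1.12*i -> [8.45, 9.57, 10.69, 11.81, 12.93]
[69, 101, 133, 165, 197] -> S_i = 69 + 32*i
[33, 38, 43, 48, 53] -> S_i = 33 + 5*i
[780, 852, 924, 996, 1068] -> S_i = 780 + 72*i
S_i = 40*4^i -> [40, 160, 640, 2560, 10240]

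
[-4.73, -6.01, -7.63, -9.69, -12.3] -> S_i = -4.73*1.27^i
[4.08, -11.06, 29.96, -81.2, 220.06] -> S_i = 4.08*(-2.71)^i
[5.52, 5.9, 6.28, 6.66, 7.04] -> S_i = 5.52 + 0.38*i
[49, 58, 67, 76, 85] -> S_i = 49 + 9*i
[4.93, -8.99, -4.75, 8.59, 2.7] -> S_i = Random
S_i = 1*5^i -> [1, 5, 25, 125, 625]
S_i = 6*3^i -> [6, 18, 54, 162, 486]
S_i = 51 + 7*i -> [51, 58, 65, 72, 79]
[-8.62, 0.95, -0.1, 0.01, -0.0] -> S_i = -8.62*(-0.11)^i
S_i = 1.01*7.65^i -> [1.01, 7.73, 59.11, 452.17, 3459.13]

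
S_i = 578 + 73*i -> [578, 651, 724, 797, 870]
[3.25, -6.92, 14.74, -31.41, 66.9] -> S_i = 3.25*(-2.13)^i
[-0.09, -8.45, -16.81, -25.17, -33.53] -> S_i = -0.09 + -8.36*i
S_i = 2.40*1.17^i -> [2.4, 2.81, 3.29, 3.84, 4.5]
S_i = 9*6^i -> [9, 54, 324, 1944, 11664]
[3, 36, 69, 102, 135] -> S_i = 3 + 33*i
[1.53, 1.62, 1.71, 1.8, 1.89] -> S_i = 1.53 + 0.09*i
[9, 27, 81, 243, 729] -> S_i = 9*3^i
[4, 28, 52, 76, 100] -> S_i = 4 + 24*i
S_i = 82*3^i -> [82, 246, 738, 2214, 6642]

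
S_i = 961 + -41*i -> [961, 920, 879, 838, 797]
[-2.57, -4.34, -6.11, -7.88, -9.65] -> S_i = -2.57 + -1.77*i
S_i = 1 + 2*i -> [1, 3, 5, 7, 9]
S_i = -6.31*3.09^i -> [-6.31, -19.5, -60.25, -186.17, -575.26]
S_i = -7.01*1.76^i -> [-7.01, -12.34, -21.71, -38.22, -67.26]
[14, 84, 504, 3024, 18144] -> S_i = 14*6^i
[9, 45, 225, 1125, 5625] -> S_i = 9*5^i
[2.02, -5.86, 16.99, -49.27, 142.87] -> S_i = 2.02*(-2.90)^i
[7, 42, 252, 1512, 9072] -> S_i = 7*6^i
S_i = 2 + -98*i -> [2, -96, -194, -292, -390]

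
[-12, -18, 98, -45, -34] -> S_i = Random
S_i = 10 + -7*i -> [10, 3, -4, -11, -18]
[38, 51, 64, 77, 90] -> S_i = 38 + 13*i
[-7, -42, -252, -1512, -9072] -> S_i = -7*6^i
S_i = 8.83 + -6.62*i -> [8.83, 2.21, -4.41, -11.03, -17.65]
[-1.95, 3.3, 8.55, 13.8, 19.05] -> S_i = -1.95 + 5.25*i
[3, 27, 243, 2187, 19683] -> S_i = 3*9^i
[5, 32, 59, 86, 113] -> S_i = 5 + 27*i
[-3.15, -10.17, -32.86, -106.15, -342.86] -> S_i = -3.15*3.23^i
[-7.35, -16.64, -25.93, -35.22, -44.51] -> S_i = -7.35 + -9.29*i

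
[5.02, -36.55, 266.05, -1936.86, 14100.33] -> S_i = 5.02*(-7.28)^i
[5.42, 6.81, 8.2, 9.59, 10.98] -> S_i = 5.42 + 1.39*i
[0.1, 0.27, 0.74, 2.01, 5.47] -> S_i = 0.10*2.72^i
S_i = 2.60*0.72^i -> [2.6, 1.87, 1.35, 0.97, 0.7]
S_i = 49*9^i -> [49, 441, 3969, 35721, 321489]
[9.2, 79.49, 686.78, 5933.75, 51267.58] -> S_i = 9.20*8.64^i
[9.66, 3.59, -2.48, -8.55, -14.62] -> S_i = 9.66 + -6.07*i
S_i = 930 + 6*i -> [930, 936, 942, 948, 954]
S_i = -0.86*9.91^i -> [-0.86, -8.52, -84.46, -836.99, -8294.55]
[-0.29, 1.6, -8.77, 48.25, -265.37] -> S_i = -0.29*(-5.50)^i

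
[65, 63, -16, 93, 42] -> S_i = Random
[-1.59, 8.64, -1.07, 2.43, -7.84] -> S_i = Random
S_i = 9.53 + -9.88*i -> [9.53, -0.35, -10.23, -20.11, -29.99]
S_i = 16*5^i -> [16, 80, 400, 2000, 10000]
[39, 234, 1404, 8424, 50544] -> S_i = 39*6^i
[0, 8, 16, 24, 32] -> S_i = 0 + 8*i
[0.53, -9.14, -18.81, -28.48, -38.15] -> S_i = 0.53 + -9.67*i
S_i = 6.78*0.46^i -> [6.78, 3.12, 1.43, 0.66, 0.3]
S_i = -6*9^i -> [-6, -54, -486, -4374, -39366]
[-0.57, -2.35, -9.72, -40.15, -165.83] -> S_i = -0.57*4.13^i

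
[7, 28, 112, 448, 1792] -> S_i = 7*4^i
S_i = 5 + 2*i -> [5, 7, 9, 11, 13]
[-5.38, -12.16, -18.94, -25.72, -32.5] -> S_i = -5.38 + -6.78*i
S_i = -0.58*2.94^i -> [-0.58, -1.71, -5.01, -14.74, -43.33]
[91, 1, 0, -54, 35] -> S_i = Random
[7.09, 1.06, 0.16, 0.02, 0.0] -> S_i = 7.09*0.15^i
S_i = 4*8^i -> [4, 32, 256, 2048, 16384]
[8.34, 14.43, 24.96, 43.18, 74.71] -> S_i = 8.34*1.73^i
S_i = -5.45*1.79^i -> [-5.45, -9.76, -17.46, -31.26, -55.95]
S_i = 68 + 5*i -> [68, 73, 78, 83, 88]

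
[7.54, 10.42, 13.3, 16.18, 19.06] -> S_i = 7.54 + 2.88*i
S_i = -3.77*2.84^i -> [-3.77, -10.71, -30.41, -86.36, -245.25]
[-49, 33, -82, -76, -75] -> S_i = Random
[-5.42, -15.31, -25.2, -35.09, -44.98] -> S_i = -5.42 + -9.89*i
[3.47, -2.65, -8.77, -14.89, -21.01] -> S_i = 3.47 + -6.12*i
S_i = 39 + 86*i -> [39, 125, 211, 297, 383]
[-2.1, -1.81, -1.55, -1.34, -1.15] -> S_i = -2.10*0.86^i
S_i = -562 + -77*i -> [-562, -639, -716, -793, -870]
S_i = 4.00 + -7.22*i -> [4.0, -3.22, -10.44, -17.66, -24.88]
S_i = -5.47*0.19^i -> [-5.47, -1.04, -0.2, -0.04, -0.01]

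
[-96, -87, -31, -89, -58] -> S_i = Random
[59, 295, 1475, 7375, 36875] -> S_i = 59*5^i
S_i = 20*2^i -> [20, 40, 80, 160, 320]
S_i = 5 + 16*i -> [5, 21, 37, 53, 69]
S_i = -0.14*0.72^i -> [-0.14, -0.1, -0.07, -0.05, -0.04]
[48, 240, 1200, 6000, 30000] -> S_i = 48*5^i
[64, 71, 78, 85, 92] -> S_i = 64 + 7*i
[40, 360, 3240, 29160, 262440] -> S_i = 40*9^i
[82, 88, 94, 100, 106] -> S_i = 82 + 6*i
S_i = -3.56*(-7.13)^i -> [-3.56, 25.38, -180.98, 1290.38, -9200.43]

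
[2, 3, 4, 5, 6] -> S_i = 2 + 1*i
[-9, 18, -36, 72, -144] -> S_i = -9*-2^i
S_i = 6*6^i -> [6, 36, 216, 1296, 7776]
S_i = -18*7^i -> [-18, -126, -882, -6174, -43218]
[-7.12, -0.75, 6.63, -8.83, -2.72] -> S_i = Random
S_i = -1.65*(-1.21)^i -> [-1.65, 2.0, -2.42, 2.92, -3.54]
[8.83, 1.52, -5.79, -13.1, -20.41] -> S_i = 8.83 + -7.31*i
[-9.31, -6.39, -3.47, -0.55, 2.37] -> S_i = -9.31 + 2.92*i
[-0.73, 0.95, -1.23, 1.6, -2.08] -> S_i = -0.73*(-1.30)^i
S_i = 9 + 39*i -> [9, 48, 87, 126, 165]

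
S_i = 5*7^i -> [5, 35, 245, 1715, 12005]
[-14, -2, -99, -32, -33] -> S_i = Random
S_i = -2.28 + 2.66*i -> [-2.28, 0.38, 3.04, 5.7, 8.36]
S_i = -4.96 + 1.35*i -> [-4.96, -3.61, -2.26, -0.91, 0.44]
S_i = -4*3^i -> [-4, -12, -36, -108, -324]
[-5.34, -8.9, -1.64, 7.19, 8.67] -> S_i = Random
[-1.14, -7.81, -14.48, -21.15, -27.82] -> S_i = -1.14 + -6.67*i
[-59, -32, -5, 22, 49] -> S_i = -59 + 27*i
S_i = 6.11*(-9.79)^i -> [6.11, -59.82, 585.61, -5733.1, 56127.02]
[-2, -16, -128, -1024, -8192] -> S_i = -2*8^i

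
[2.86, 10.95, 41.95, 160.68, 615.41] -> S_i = 2.86*3.83^i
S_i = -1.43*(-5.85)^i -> [-1.43, 8.37, -48.94, 286.29, -1674.79]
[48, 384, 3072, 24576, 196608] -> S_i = 48*8^i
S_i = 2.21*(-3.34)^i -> [2.21, -7.38, 24.65, -82.34, 275.03]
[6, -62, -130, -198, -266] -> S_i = 6 + -68*i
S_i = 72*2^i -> [72, 144, 288, 576, 1152]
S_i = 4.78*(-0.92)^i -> [4.78, -4.4, 4.05, -3.72, 3.42]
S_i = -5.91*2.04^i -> [-5.91, -12.06, -24.6, -50.17, -102.35]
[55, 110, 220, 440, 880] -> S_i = 55*2^i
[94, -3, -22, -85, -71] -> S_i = Random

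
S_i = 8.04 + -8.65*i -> [8.04, -0.61, -9.26, -17.91, -26.56]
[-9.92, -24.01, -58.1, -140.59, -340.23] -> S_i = -9.92*2.42^i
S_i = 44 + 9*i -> [44, 53, 62, 71, 80]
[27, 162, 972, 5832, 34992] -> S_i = 27*6^i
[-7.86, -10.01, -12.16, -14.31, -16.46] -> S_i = -7.86 + -2.15*i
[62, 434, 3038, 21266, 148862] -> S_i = 62*7^i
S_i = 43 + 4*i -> [43, 47, 51, 55, 59]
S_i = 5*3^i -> [5, 15, 45, 135, 405]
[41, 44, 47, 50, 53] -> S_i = 41 + 3*i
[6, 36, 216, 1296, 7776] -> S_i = 6*6^i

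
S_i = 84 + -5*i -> [84, 79, 74, 69, 64]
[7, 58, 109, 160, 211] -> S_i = 7 + 51*i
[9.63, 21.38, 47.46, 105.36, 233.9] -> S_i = 9.63*2.22^i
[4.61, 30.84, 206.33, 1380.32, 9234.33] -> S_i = 4.61*6.69^i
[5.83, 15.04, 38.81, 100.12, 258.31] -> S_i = 5.83*2.58^i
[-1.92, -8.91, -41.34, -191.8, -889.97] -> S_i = -1.92*4.64^i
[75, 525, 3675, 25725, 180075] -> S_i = 75*7^i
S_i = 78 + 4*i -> [78, 82, 86, 90, 94]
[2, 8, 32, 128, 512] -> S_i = 2*4^i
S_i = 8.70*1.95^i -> [8.7, 16.96, 33.08, 64.51, 125.79]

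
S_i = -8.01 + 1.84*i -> [-8.01, -6.17, -4.33, -2.49, -0.65]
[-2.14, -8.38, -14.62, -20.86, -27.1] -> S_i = -2.14 + -6.24*i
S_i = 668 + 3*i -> [668, 671, 674, 677, 680]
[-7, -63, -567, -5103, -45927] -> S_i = -7*9^i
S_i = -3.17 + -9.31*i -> [-3.17, -12.48, -21.79, -31.1, -40.41]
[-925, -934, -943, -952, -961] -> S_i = -925 + -9*i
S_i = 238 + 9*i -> [238, 247, 256, 265, 274]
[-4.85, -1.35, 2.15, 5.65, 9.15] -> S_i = -4.85 + 3.50*i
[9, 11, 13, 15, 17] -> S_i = 9 + 2*i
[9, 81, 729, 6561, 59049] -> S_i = 9*9^i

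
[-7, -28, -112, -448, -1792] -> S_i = -7*4^i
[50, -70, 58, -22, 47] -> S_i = Random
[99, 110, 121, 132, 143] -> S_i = 99 + 11*i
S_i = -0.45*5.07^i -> [-0.45, -2.28, -11.57, -58.65, -297.33]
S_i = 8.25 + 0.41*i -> [8.25, 8.66, 9.07, 9.48, 9.89]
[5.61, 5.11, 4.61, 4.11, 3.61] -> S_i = 5.61 + -0.50*i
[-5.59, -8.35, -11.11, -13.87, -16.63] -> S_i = -5.59 + -2.76*i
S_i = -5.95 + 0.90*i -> [-5.95, -5.05, -4.15, -3.25, -2.35]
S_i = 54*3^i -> [54, 162, 486, 1458, 4374]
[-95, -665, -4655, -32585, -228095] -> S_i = -95*7^i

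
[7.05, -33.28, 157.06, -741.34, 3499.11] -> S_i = 7.05*(-4.72)^i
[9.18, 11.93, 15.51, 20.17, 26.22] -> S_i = 9.18*1.30^i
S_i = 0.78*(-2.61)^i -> [0.78, -2.04, 5.31, -13.87, 36.2]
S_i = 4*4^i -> [4, 16, 64, 256, 1024]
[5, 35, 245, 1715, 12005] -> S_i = 5*7^i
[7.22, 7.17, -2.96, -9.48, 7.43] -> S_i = Random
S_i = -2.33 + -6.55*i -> [-2.33, -8.88, -15.43, -21.98, -28.53]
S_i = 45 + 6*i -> [45, 51, 57, 63, 69]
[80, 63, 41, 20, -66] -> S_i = Random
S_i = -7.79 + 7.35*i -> [-7.79, -0.44, 6.91, 14.26, 21.61]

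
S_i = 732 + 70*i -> [732, 802, 872, 942, 1012]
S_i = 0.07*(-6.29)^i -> [0.07, -0.44, 2.77, -17.42, 109.57]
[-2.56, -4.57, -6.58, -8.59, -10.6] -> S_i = -2.56 + -2.01*i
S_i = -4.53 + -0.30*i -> [-4.53, -4.83, -5.13, -5.43, -5.73]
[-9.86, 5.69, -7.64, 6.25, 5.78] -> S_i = Random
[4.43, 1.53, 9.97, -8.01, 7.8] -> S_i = Random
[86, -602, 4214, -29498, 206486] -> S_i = 86*-7^i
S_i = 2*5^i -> [2, 10, 50, 250, 1250]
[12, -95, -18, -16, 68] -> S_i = Random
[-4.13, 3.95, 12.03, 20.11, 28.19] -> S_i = -4.13 + 8.08*i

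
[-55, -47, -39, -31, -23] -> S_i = -55 + 8*i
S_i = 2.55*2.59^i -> [2.55, 6.6, 17.11, 44.3, 114.75]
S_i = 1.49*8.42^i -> [1.49, 12.55, 105.64, 889.45, 7489.19]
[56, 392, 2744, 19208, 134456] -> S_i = 56*7^i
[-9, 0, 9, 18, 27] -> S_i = -9 + 9*i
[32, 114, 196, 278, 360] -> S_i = 32 + 82*i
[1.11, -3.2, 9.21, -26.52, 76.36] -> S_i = 1.11*(-2.88)^i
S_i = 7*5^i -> [7, 35, 175, 875, 4375]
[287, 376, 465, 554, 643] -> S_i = 287 + 89*i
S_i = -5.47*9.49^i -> [-5.47, -51.91, -492.63, -4675.05, -44366.19]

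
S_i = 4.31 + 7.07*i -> [4.31, 11.38, 18.45, 25.52, 32.59]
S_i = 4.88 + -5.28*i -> [4.88, -0.4, -5.68, -10.96, -16.24]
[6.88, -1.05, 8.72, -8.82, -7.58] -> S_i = Random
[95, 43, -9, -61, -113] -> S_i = 95 + -52*i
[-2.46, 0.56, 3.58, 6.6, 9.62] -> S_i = -2.46 + 3.02*i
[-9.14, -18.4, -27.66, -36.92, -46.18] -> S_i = -9.14 + -9.26*i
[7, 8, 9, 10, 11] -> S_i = 7 + 1*i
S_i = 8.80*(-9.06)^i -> [8.8, -79.73, 722.34, -6544.36, 59291.91]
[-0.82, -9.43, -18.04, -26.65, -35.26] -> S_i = -0.82 + -8.61*i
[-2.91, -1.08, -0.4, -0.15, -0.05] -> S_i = -2.91*0.37^i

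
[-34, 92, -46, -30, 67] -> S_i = Random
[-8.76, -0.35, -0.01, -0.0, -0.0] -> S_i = -8.76*0.04^i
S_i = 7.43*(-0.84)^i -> [7.43, -6.24, 5.24, -4.4, 3.7]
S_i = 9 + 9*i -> [9, 18, 27, 36, 45]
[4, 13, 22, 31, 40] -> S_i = 4 + 9*i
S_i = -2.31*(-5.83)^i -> [-2.31, 13.47, -78.51, 457.74, -2668.62]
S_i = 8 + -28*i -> [8, -20, -48, -76, -104]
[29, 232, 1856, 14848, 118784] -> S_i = 29*8^i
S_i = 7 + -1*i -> [7, 6, 5, 4, 3]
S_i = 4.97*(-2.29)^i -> [4.97, -11.38, 26.06, -59.68, 136.68]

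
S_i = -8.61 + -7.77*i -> [-8.61, -16.38, -24.15, -31.92, -39.69]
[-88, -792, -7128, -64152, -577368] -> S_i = -88*9^i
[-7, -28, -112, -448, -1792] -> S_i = -7*4^i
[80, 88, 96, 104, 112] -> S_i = 80 + 8*i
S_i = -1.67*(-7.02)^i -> [-1.67, 11.72, -82.3, 577.73, -4055.69]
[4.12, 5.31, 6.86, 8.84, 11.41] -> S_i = 4.12*1.29^i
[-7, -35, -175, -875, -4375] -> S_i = -7*5^i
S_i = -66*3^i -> [-66, -198, -594, -1782, -5346]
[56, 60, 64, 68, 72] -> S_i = 56 + 4*i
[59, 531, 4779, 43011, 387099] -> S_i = 59*9^i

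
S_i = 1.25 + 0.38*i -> [1.25, 1.63, 2.01, 2.39, 2.77]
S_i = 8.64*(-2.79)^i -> [8.64, -24.11, 67.25, -187.64, 523.52]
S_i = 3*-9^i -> [3, -27, 243, -2187, 19683]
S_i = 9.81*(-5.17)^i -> [9.81, -50.72, 262.21, -1355.63, 7008.6]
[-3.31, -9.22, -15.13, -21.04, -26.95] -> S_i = -3.31 + -5.91*i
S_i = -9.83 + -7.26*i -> [-9.83, -17.09, -24.35, -31.61, -38.87]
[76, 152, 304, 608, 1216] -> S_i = 76*2^i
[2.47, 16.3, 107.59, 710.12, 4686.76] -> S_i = 2.47*6.60^i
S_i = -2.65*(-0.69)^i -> [-2.65, 1.83, -1.26, 0.87, -0.6]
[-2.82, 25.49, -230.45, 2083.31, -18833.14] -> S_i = -2.82*(-9.04)^i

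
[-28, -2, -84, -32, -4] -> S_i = Random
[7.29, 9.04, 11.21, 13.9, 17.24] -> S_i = 7.29*1.24^i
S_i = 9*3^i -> [9, 27, 81, 243, 729]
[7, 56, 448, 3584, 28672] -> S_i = 7*8^i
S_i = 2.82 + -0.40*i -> [2.82, 2.42, 2.02, 1.62, 1.22]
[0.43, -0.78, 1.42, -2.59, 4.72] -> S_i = 0.43*(-1.82)^i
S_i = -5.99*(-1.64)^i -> [-5.99, 9.82, -16.11, 26.42, -43.33]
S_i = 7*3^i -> [7, 21, 63, 189, 567]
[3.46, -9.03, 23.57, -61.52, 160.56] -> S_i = 3.46*(-2.61)^i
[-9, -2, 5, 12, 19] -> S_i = -9 + 7*i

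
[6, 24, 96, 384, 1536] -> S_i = 6*4^i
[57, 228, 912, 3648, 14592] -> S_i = 57*4^i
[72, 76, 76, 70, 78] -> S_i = Random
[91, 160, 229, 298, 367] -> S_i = 91 + 69*i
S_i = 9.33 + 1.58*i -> [9.33, 10.91, 12.49, 14.07, 15.65]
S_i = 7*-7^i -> [7, -49, 343, -2401, 16807]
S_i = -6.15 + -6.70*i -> [-6.15, -12.85, -19.55, -26.25, -32.95]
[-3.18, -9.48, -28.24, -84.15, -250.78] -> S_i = -3.18*2.98^i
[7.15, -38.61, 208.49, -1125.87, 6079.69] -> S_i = 7.15*(-5.40)^i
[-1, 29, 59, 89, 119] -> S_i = -1 + 30*i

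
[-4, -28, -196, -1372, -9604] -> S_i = -4*7^i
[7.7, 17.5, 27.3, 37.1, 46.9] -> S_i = 7.70 + 9.80*i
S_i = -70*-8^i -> [-70, 560, -4480, 35840, -286720]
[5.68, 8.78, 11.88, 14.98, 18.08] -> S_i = 5.68 + 3.10*i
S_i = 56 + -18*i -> [56, 38, 20, 2, -16]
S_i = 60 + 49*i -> [60, 109, 158, 207, 256]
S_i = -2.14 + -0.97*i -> [-2.14, -3.11, -4.08, -5.05, -6.02]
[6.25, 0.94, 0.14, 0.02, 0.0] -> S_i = 6.25*0.15^i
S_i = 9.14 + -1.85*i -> [9.14, 7.29, 5.44, 3.59, 1.74]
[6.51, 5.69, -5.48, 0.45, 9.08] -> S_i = Random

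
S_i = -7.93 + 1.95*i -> [-7.93, -5.98, -4.03, -2.08, -0.13]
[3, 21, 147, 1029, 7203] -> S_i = 3*7^i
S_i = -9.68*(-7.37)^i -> [-9.68, 71.34, -525.79, 3875.05, -28559.15]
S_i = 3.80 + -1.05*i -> [3.8, 2.75, 1.7, 0.65, -0.4]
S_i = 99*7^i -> [99, 693, 4851, 33957, 237699]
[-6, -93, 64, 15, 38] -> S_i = Random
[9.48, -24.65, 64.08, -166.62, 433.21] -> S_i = 9.48*(-2.60)^i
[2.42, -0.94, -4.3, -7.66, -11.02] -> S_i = 2.42 + -3.36*i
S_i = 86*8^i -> [86, 688, 5504, 44032, 352256]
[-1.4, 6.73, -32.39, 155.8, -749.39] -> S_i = -1.40*(-4.81)^i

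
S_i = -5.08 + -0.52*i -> [-5.08, -5.6, -6.12, -6.64, -7.16]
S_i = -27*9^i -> [-27, -243, -2187, -19683, -177147]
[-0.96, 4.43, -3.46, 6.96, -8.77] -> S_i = Random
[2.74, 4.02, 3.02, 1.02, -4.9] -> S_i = Random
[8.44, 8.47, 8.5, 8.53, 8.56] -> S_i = 8.44 + 0.03*i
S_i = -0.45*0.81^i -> [-0.45, -0.36, -0.3, -0.24, -0.19]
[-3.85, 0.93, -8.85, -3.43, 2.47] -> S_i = Random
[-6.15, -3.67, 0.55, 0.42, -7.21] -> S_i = Random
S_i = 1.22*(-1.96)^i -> [1.22, -2.39, 4.69, -9.19, 18.0]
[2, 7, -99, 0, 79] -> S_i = Random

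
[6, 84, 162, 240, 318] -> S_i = 6 + 78*i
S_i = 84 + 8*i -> [84, 92, 100, 108, 116]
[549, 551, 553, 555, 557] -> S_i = 549 + 2*i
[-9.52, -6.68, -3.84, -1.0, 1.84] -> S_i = -9.52 + 2.84*i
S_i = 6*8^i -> [6, 48, 384, 3072, 24576]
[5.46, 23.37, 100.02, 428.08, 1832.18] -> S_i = 5.46*4.28^i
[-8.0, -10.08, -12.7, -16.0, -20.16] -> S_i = -8.00*1.26^i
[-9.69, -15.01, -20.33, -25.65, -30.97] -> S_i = -9.69 + -5.32*i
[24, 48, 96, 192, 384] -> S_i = 24*2^i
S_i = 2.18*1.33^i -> [2.18, 2.9, 3.86, 5.13, 6.82]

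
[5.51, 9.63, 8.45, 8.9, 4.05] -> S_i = Random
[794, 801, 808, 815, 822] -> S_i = 794 + 7*i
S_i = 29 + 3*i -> [29, 32, 35, 38, 41]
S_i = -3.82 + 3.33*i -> [-3.82, -0.49, 2.84, 6.17, 9.5]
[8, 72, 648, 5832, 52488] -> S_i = 8*9^i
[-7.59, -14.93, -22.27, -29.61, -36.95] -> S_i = -7.59 + -7.34*i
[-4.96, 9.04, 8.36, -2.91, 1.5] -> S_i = Random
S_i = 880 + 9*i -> [880, 889, 898, 907, 916]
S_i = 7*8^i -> [7, 56, 448, 3584, 28672]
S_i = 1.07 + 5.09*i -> [1.07, 6.16, 11.25, 16.34, 21.43]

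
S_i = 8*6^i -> [8, 48, 288, 1728, 10368]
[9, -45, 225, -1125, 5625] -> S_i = 9*-5^i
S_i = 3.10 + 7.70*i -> [3.1, 10.8, 18.5, 26.2, 33.9]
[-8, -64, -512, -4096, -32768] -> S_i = -8*8^i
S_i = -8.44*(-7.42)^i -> [-8.44, 62.62, -464.68, 3447.9, -25583.39]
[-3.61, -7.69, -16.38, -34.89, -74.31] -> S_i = -3.61*2.13^i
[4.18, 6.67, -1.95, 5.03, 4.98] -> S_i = Random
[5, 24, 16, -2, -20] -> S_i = Random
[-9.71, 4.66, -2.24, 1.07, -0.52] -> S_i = -9.71*(-0.48)^i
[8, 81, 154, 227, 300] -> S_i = 8 + 73*i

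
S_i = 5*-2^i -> [5, -10, 20, -40, 80]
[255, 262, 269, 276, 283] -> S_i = 255 + 7*i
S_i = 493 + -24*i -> [493, 469, 445, 421, 397]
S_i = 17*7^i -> [17, 119, 833, 5831, 40817]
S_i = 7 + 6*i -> [7, 13, 19, 25, 31]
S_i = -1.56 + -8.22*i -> [-1.56, -9.78, -18.0, -26.22, -34.44]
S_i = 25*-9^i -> [25, -225, 2025, -18225, 164025]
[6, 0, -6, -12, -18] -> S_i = 6 + -6*i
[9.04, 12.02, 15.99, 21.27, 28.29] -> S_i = 9.04*1.33^i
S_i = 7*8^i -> [7, 56, 448, 3584, 28672]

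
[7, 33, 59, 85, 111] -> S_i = 7 + 26*i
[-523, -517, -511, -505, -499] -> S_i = -523 + 6*i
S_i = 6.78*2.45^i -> [6.78, 16.61, 40.7, 99.71, 244.28]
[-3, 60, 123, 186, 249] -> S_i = -3 + 63*i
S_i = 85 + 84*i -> [85, 169, 253, 337, 421]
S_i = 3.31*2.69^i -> [3.31, 8.9, 23.95, 64.43, 173.32]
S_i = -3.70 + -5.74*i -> [-3.7, -9.44, -15.18, -20.92, -26.66]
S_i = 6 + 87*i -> [6, 93, 180, 267, 354]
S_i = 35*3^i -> [35, 105, 315, 945, 2835]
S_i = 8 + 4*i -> [8, 12, 16, 20, 24]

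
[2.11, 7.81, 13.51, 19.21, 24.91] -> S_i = 2.11 + 5.70*i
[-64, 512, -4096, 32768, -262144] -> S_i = -64*-8^i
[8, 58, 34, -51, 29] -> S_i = Random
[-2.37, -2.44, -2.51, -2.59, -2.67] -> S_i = -2.37*1.03^i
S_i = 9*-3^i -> [9, -27, 81, -243, 729]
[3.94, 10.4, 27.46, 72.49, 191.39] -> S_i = 3.94*2.64^i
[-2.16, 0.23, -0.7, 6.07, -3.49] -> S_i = Random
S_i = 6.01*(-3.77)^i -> [6.01, -22.66, 85.42, -322.03, 1214.06]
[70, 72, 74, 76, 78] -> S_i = 70 + 2*i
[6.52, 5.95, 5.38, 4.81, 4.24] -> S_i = 6.52 + -0.57*i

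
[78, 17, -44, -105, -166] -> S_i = 78 + -61*i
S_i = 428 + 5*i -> [428, 433, 438, 443, 448]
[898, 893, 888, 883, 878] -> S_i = 898 + -5*i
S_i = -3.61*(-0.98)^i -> [-3.61, 3.54, -3.47, 3.4, -3.33]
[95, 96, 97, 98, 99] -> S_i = 95 + 1*i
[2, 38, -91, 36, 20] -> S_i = Random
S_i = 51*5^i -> [51, 255, 1275, 6375, 31875]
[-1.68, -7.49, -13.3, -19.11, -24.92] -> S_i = -1.68 + -5.81*i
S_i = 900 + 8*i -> [900, 908, 916, 924, 932]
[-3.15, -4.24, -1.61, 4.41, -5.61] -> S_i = Random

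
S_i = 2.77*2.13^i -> [2.77, 5.9, 12.57, 26.77, 57.02]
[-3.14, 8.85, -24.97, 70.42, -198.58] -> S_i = -3.14*(-2.82)^i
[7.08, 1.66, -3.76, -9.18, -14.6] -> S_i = 7.08 + -5.42*i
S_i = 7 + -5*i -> [7, 2, -3, -8, -13]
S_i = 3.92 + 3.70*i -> [3.92, 7.62, 11.32, 15.02, 18.72]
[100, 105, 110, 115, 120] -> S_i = 100 + 5*i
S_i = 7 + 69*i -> [7, 76, 145, 214, 283]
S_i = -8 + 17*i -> [-8, 9, 26, 43, 60]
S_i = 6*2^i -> [6, 12, 24, 48, 96]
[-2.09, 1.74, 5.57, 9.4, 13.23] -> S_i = -2.09 + 3.83*i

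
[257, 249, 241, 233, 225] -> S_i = 257 + -8*i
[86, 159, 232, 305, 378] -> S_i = 86 + 73*i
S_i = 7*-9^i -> [7, -63, 567, -5103, 45927]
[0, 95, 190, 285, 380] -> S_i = 0 + 95*i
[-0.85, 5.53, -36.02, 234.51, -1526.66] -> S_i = -0.85*(-6.51)^i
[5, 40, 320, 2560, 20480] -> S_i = 5*8^i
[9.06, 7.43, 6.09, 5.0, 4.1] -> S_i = 9.06*0.82^i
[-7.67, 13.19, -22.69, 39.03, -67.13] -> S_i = -7.67*(-1.72)^i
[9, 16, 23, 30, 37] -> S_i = 9 + 7*i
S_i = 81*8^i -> [81, 648, 5184, 41472, 331776]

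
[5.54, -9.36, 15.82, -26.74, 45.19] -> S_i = 5.54*(-1.69)^i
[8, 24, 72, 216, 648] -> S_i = 8*3^i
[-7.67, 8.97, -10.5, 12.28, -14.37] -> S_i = -7.67*(-1.17)^i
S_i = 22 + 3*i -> [22, 25, 28, 31, 34]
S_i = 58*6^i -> [58, 348, 2088, 12528, 75168]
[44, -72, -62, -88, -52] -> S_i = Random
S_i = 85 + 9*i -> [85, 94, 103, 112, 121]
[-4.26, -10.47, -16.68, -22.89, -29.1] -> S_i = -4.26 + -6.21*i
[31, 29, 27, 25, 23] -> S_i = 31 + -2*i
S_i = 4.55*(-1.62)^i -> [4.55, -7.37, 11.94, -19.34, 31.34]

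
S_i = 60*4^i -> [60, 240, 960, 3840, 15360]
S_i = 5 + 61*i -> [5, 66, 127, 188, 249]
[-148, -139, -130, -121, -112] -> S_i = -148 + 9*i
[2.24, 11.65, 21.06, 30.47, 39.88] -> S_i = 2.24 + 9.41*i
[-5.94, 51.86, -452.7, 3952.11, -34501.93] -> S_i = -5.94*(-8.73)^i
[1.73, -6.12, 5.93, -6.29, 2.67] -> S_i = Random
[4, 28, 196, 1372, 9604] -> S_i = 4*7^i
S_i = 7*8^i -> [7, 56, 448, 3584, 28672]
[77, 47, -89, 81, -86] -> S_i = Random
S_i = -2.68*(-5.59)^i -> [-2.68, 14.98, -83.74, 468.13, -2616.87]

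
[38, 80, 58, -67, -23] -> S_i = Random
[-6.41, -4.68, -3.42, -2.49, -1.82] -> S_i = -6.41*0.73^i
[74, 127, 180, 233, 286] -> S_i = 74 + 53*i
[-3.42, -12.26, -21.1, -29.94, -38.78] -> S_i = -3.42 + -8.84*i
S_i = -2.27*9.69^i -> [-2.27, -22.0, -213.14, -2065.37, -20013.4]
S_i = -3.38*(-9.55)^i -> [-3.38, 32.28, -308.26, 2943.93, -28114.49]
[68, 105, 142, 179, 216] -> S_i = 68 + 37*i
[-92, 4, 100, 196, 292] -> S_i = -92 + 96*i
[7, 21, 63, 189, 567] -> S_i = 7*3^i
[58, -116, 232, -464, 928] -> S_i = 58*-2^i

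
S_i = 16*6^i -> [16, 96, 576, 3456, 20736]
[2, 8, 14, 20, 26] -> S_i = 2 + 6*i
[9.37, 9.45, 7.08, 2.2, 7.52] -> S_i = Random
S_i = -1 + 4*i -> [-1, 3, 7, 11, 15]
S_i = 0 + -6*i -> [0, -6, -12, -18, -24]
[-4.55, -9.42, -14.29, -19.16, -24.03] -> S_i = -4.55 + -4.87*i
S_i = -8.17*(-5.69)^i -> [-8.17, 46.49, -264.51, 1505.08, -8563.89]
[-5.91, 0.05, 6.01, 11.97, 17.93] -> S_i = -5.91 + 5.96*i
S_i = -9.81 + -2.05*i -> [-9.81, -11.86, -13.91, -15.96, -18.01]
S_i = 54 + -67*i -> [54, -13, -80, -147, -214]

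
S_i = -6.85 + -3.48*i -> [-6.85, -10.33, -13.81, -17.29, -20.77]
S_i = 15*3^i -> [15, 45, 135, 405, 1215]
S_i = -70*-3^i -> [-70, 210, -630, 1890, -5670]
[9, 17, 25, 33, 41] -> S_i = 9 + 8*i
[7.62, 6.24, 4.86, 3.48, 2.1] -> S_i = 7.62 + -1.38*i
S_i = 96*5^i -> [96, 480, 2400, 12000, 60000]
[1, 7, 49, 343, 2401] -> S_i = 1*7^i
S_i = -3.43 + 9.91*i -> [-3.43, 6.48, 16.39, 26.3, 36.21]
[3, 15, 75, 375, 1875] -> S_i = 3*5^i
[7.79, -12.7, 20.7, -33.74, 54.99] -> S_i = 7.79*(-1.63)^i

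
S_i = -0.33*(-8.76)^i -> [-0.33, 2.89, -25.32, 221.83, -1943.26]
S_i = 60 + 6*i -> [60, 66, 72, 78, 84]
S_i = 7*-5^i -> [7, -35, 175, -875, 4375]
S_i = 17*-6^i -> [17, -102, 612, -3672, 22032]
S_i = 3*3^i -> [3, 9, 27, 81, 243]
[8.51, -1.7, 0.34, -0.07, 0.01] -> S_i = 8.51*(-0.20)^i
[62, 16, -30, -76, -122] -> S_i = 62 + -46*i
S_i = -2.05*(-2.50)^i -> [-2.05, 5.12, -12.81, 32.03, -80.08]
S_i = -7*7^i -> [-7, -49, -343, -2401, -16807]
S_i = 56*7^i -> [56, 392, 2744, 19208, 134456]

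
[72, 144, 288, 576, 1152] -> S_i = 72*2^i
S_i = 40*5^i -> [40, 200, 1000, 5000, 25000]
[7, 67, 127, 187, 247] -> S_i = 7 + 60*i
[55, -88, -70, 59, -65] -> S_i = Random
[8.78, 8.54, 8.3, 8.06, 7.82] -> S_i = 8.78 + -0.24*i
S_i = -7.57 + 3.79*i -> [-7.57, -3.78, 0.01, 3.8, 7.59]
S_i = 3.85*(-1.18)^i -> [3.85, -4.54, 5.36, -6.33, 7.46]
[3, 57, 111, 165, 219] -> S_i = 3 + 54*i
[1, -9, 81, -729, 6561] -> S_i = 1*-9^i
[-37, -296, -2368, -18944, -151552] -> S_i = -37*8^i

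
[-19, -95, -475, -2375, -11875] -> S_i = -19*5^i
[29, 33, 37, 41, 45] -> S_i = 29 + 4*i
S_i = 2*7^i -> [2, 14, 98, 686, 4802]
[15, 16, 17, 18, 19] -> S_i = 15 + 1*i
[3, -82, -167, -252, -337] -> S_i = 3 + -85*i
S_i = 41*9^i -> [41, 369, 3321, 29889, 269001]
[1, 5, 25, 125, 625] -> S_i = 1*5^i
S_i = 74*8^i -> [74, 592, 4736, 37888, 303104]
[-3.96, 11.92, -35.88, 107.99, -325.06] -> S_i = -3.96*(-3.01)^i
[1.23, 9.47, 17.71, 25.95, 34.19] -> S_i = 1.23 + 8.24*i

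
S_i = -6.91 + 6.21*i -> [-6.91, -0.7, 5.51, 11.72, 17.93]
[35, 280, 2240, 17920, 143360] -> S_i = 35*8^i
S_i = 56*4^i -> [56, 224, 896, 3584, 14336]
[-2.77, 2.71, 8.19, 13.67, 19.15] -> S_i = -2.77 + 5.48*i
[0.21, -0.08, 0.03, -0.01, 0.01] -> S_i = 0.21*(-0.40)^i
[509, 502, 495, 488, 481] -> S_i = 509 + -7*i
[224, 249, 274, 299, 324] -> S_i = 224 + 25*i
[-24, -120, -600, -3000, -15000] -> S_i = -24*5^i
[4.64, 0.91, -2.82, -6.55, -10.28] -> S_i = 4.64 + -3.73*i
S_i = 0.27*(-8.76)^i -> [0.27, -2.37, 20.72, -181.5, 1589.94]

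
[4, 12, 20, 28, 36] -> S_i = 4 + 8*i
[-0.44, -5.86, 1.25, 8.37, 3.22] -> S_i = Random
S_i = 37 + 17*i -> [37, 54, 71, 88, 105]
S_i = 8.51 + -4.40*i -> [8.51, 4.11, -0.29, -4.69, -9.09]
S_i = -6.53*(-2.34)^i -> [-6.53, 15.28, -35.76, 83.67, -195.78]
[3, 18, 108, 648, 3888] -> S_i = 3*6^i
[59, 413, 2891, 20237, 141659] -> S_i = 59*7^i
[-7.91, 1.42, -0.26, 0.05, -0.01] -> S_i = -7.91*(-0.18)^i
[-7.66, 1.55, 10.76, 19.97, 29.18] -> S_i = -7.66 + 9.21*i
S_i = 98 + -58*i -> [98, 40, -18, -76, -134]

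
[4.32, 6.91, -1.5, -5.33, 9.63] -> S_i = Random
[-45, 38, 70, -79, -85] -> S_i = Random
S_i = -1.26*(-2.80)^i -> [-1.26, 3.53, -9.88, 27.66, -77.45]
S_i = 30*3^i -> [30, 90, 270, 810, 2430]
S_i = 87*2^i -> [87, 174, 348, 696, 1392]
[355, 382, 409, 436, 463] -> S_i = 355 + 27*i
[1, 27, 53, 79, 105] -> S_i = 1 + 26*i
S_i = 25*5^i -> [25, 125, 625, 3125, 15625]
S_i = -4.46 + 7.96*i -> [-4.46, 3.5, 11.46, 19.42, 27.38]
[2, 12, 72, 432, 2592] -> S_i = 2*6^i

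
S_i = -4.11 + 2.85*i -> [-4.11, -1.26, 1.59, 4.44, 7.29]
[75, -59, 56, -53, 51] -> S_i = Random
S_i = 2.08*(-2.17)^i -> [2.08, -4.51, 9.79, -21.25, 46.12]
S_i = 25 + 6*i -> [25, 31, 37, 43, 49]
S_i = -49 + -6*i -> [-49, -55, -61, -67, -73]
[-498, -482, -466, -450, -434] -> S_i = -498 + 16*i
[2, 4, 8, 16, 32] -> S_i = 2*2^i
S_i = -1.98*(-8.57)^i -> [-1.98, 16.97, -145.42, 1246.26, -10680.42]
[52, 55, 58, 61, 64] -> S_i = 52 + 3*i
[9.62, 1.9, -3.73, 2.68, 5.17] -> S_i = Random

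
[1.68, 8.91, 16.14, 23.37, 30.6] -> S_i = 1.68 + 7.23*i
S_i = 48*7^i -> [48, 336, 2352, 16464, 115248]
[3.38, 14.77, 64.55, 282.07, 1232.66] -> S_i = 3.38*4.37^i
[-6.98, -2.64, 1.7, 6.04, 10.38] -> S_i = -6.98 + 4.34*i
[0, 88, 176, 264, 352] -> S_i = 0 + 88*i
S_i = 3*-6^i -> [3, -18, 108, -648, 3888]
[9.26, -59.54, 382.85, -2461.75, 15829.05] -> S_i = 9.26*(-6.43)^i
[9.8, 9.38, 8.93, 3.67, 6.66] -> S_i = Random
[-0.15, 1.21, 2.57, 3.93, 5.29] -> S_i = -0.15 + 1.36*i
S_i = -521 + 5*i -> [-521, -516, -511, -506, -501]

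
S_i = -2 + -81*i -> [-2, -83, -164, -245, -326]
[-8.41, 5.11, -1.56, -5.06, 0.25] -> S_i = Random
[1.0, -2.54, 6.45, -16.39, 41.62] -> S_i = 1.00*(-2.54)^i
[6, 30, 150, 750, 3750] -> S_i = 6*5^i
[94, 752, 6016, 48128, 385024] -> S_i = 94*8^i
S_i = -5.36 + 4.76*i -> [-5.36, -0.6, 4.16, 8.92, 13.68]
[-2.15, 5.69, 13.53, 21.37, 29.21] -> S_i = -2.15 + 7.84*i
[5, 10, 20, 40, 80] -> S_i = 5*2^i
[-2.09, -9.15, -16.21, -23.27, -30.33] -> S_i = -2.09 + -7.06*i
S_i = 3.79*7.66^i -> [3.79, 29.03, 222.38, 1703.43, 13048.31]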